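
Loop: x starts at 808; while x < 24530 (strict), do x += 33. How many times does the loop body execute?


Step 1: x goes from 808 toward 24530 by 33; the body runs while x<24530, so iterations = ceil((bound-start)/step)
Step 2: Distance=23722
Step 3: ceil(23722/33)=719

719


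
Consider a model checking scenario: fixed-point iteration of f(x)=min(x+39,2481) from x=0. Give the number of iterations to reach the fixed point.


Step 1: x=0, cap=2481, increment=39
Step 2: x grows by 39 each step until capped at 2481; fixed point is x=2481
Step 3: iterations = ceil(2481/39) = 64

64


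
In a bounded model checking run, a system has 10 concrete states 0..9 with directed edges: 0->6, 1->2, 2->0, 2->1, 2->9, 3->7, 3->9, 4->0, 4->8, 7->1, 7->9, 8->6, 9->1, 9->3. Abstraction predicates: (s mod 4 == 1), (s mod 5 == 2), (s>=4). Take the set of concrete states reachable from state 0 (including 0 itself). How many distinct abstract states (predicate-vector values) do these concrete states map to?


BFS from 0:
Concrete reachable: {0, 6}
Abstract via predicates (s mod 4 == 1), (s mod 5 == 2), (s>=4):
  (0,0,0) <- {0}
  (0,0,1) <- {6}
Distinct abstract states = 2

2


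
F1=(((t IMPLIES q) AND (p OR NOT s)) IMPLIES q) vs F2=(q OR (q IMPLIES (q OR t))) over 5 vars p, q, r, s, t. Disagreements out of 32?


F1 = (((t IMPLIES q) AND (p OR NOT s)) IMPLIES q)
F2 = (q OR (q IMPLIES (q OR t)))
Evaluate both on each of 32 rows (bits = p,q,r,s,t):
  row 0 [00000]: F1=0 F2=1 (differ) -> 1
  row 1 [00001]: F1=1 F2=1 -> 0
  row 2 [00010]: F1=1 F2=1 -> 0
  row 3 [00011]: F1=1 F2=1 -> 0
  row 4 [00100]: F1=0 F2=1 (differ) -> 1
  row 5 [00101]: F1=1 F2=1 -> 0
  row 6 [00110]: F1=1 F2=1 -> 0
  row 7 [00111]: F1=1 F2=1 -> 0
  row 8 [01000]: F1=1 F2=1 -> 0
  row 9 [01001]: F1=1 F2=1 -> 0
  row 10 [01010]: F1=1 F2=1 -> 0
  row 11 [01011]: F1=1 F2=1 -> 0
  row 12 [01100]: F1=1 F2=1 -> 0
  row 13 [01101]: F1=1 F2=1 -> 0
  row 14 [01110]: F1=1 F2=1 -> 0
  row 15 [01111]: F1=1 F2=1 -> 0
  row 16 [10000]: F1=0 F2=1 (differ) -> 1
  row 17 [10001]: F1=1 F2=1 -> 0
  row 18 [10010]: F1=0 F2=1 (differ) -> 1
  row 19 [10011]: F1=1 F2=1 -> 0
  row 20 [10100]: F1=0 F2=1 (differ) -> 1
  row 21 [10101]: F1=1 F2=1 -> 0
  row 22 [10110]: F1=0 F2=1 (differ) -> 1
  row 23 [10111]: F1=1 F2=1 -> 0
  row 24 [11000]: F1=1 F2=1 -> 0
  row 25 [11001]: F1=1 F2=1 -> 0
  row 26 [11010]: F1=1 F2=1 -> 0
  row 27 [11011]: F1=1 F2=1 -> 0
  row 28 [11100]: F1=1 F2=1 -> 0
  row 29 [11101]: F1=1 F2=1 -> 0
  row 30 [11110]: F1=1 F2=1 -> 0
  row 31 [11111]: F1=1 F2=1 -> 0
Full result column, 8 rows per line (p,q fixed per line; r,s,t runs 000..111 left to right):
  rows 0-7 [p,q=00]: 10001000  (ones: 2)
  rows 8-15 [p,q=01]: 00000000  (ones: 0)
  rows 16-23 [p,q=10]: 10101010  (ones: 4)
  rows 24-31 [p,q=11]: 00000000  (ones: 0)
Disagreements = 2+0+4+0 = 6

6


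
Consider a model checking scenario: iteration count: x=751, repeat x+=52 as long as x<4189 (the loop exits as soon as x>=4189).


Step 1: x goes from 751 toward 4189 by 52; the body runs while x<4189, so iterations = ceil((bound-start)/step)
Step 2: Distance=3438
Step 3: ceil(3438/52)=67

67


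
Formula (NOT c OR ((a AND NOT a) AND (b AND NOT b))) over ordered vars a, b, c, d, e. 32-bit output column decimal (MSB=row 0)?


Formula: (NOT c OR ((a AND NOT a) AND (b AND NOT b))) over a, b, c, d, e (32 rows)
Evaluate each row (bits = a,b,c,d,e, MSB first):
  row 0 [00000]: (NOT 0 OR ((0 AND NOT 0) AND (0 AND NOT 0))) -> 1
  row 1 [00001]: (NOT 0 OR ((0 AND NOT 0) AND (0 AND NOT 0))) -> 1
  row 2 [00010]: (NOT 0 OR ((0 AND NOT 0) AND (0 AND NOT 0))) -> 1
  row 3 [00011]: (NOT 0 OR ((0 AND NOT 0) AND (0 AND NOT 0))) -> 1
  row 4 [00100]: (NOT 1 OR ((0 AND NOT 0) AND (0 AND NOT 0))) -> 0
  row 5 [00101]: (NOT 1 OR ((0 AND NOT 0) AND (0 AND NOT 0))) -> 0
  row 6 [00110]: (NOT 1 OR ((0 AND NOT 0) AND (0 AND NOT 0))) -> 0
  row 7 [00111]: (NOT 1 OR ((0 AND NOT 0) AND (0 AND NOT 0))) -> 0
  row 8 [01000]: (NOT 0 OR ((0 AND NOT 0) AND (1 AND NOT 1))) -> 1
  row 9 [01001]: (NOT 0 OR ((0 AND NOT 0) AND (1 AND NOT 1))) -> 1
  row 10 [01010]: (NOT 0 OR ((0 AND NOT 0) AND (1 AND NOT 1))) -> 1
  row 11 [01011]: (NOT 0 OR ((0 AND NOT 0) AND (1 AND NOT 1))) -> 1
  row 12 [01100]: (NOT 1 OR ((0 AND NOT 0) AND (1 AND NOT 1))) -> 0
  row 13 [01101]: (NOT 1 OR ((0 AND NOT 0) AND (1 AND NOT 1))) -> 0
  row 14 [01110]: (NOT 1 OR ((0 AND NOT 0) AND (1 AND NOT 1))) -> 0
  row 15 [01111]: (NOT 1 OR ((0 AND NOT 0) AND (1 AND NOT 1))) -> 0
  row 16 [10000]: (NOT 0 OR ((1 AND NOT 1) AND (0 AND NOT 0))) -> 1
  row 17 [10001]: (NOT 0 OR ((1 AND NOT 1) AND (0 AND NOT 0))) -> 1
  row 18 [10010]: (NOT 0 OR ((1 AND NOT 1) AND (0 AND NOT 0))) -> 1
  row 19 [10011]: (NOT 0 OR ((1 AND NOT 1) AND (0 AND NOT 0))) -> 1
  row 20 [10100]: (NOT 1 OR ((1 AND NOT 1) AND (0 AND NOT 0))) -> 0
  row 21 [10101]: (NOT 1 OR ((1 AND NOT 1) AND (0 AND NOT 0))) -> 0
  row 22 [10110]: (NOT 1 OR ((1 AND NOT 1) AND (0 AND NOT 0))) -> 0
  row 23 [10111]: (NOT 1 OR ((1 AND NOT 1) AND (0 AND NOT 0))) -> 0
  row 24 [11000]: (NOT 0 OR ((1 AND NOT 1) AND (1 AND NOT 1))) -> 1
  row 25 [11001]: (NOT 0 OR ((1 AND NOT 1) AND (1 AND NOT 1))) -> 1
  row 26 [11010]: (NOT 0 OR ((1 AND NOT 1) AND (1 AND NOT 1))) -> 1
  row 27 [11011]: (NOT 0 OR ((1 AND NOT 1) AND (1 AND NOT 1))) -> 1
  row 28 [11100]: (NOT 1 OR ((1 AND NOT 1) AND (1 AND NOT 1))) -> 0
  row 29 [11101]: (NOT 1 OR ((1 AND NOT 1) AND (1 AND NOT 1))) -> 0
  row 30 [11110]: (NOT 1 OR ((1 AND NOT 1) AND (1 AND NOT 1))) -> 0
  row 31 [11111]: (NOT 1 OR ((1 AND NOT 1) AND (1 AND NOT 1))) -> 0
Full result column, 4 rows per line (a,b,c fixed per line; d,e runs 00..11 left to right):
  rows 0-3 [a,b,c=000]: 1111  = hex F
  rows 4-7 [a,b,c=001]: 0000  = hex 0
  rows 8-11 [a,b,c=010]: 1111  = hex F
  rows 12-15 [a,b,c=011]: 0000  = hex 0
  rows 16-19 [a,b,c=100]: 1111  = hex F
  rows 20-23 [a,b,c=101]: 0000  = hex 0
  rows 24-27 [a,b,c=110]: 1111  = hex F
  rows 28-31 [a,b,c=111]: 0000  = hex 0
Output column (row 0 .. row 31) = 11110000111100001111000011110000
Output column grouped in 4s = 1111 0000 1111 0000 1111 0000 1111 0000 = 0xF0F0F0F0
Convert to decimal digit by digit (value = value*16 + digit):
  F -> 15
  15*16 + 0 = 240
  240*16 + 15 (F) = 3855
  3855*16 + 0 = 61680
  61680*16 + 15 (F) = 986895
  986895*16 + 0 = 15790320
  15790320*16 + 15 (F) = 252645135
  252645135*16 + 0 = 4042322160
Decimal = 4042322160

4042322160


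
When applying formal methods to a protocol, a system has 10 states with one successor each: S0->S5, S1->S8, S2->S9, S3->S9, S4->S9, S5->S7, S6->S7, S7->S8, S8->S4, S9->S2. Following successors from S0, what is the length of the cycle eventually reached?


Trace from S0 until a state repeats:
  S0 -> S5 -> S7 -> S8 -> S4 -> S9 -> S2 -> S9
S9 first seen at step 5, revisited at step 7.
Cycle length = 7 - 5 = 2

2


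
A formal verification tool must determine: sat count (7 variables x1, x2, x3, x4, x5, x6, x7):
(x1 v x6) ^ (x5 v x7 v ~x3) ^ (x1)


CNF with 3 clauses over 7 vars (128 assignments).
An assignment satisfies CNF iff every clause has >=1 true literal.
Check each row (bits = x1,x2,x3,x4,x5,x6,x7; clause T/F shown):
  row 0 [0000000]: clauses=FTF -> 0
  row 1 [0000001]: clauses=FTF -> 0
  row 2 [0000010]: clauses=TTF -> 0
  row 3 [0000011]: clauses=TTF -> 0
  row 4 [0000100]: clauses=FTF -> 0
  (every remaining row is evaluated the same way; all 128 results are listed next)
Full result column, 8 rows per line (x1,x2,x3,x4 fixed per line; x5,x6,x7 runs 000..111 left to right):
  rows 0-7 [x1,x2,x3,x4=0000]: 00000000  (ones: 0)
  rows 8-15 [x1,x2,x3,x4=0001]: 00000000  (ones: 0)
  rows 16-23 [x1,x2,x3,x4=0010]: 00000000  (ones: 0)
  rows 24-31 [x1,x2,x3,x4=0011]: 00000000  (ones: 0)
  rows 32-39 [x1,x2,x3,x4=0100]: 00000000  (ones: 0)
  rows 40-47 [x1,x2,x3,x4=0101]: 00000000  (ones: 0)
  rows 48-55 [x1,x2,x3,x4=0110]: 00000000  (ones: 0)
  rows 56-63 [x1,x2,x3,x4=0111]: 00000000  (ones: 0)
  rows 64-71 [x1,x2,x3,x4=1000]: 11111111  (ones: 8)
  rows 72-79 [x1,x2,x3,x4=1001]: 11111111  (ones: 8)
  rows 80-87 [x1,x2,x3,x4=1010]: 01011111  (ones: 6)
  rows 88-95 [x1,x2,x3,x4=1011]: 01011111  (ones: 6)
  rows 96-103 [x1,x2,x3,x4=1100]: 11111111  (ones: 8)
  rows 104-111 [x1,x2,x3,x4=1101]: 11111111  (ones: 8)
  rows 112-119 [x1,x2,x3,x4=1110]: 01011111  (ones: 6)
  rows 120-127 [x1,x2,x3,x4=1111]: 01011111  (ones: 6)
Satisfying assignments = 0+0+0+0+0+0+0+0+8+8+6+6+8+8+6+6 = 56

56


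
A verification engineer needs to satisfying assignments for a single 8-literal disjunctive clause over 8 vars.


Step 1: Total=2^8=256
Step 2: Unsat when all 8 false: 2^0=1
Step 3: Sat=256-1=255

255


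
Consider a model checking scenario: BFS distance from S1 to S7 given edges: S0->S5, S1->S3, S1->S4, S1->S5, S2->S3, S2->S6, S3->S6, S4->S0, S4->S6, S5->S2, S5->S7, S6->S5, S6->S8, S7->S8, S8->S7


BFS layer-by-layer from S1:
  dist 0: {S1}
  dist 1: {S3, S4, S5}
  dist 2: {S0, S2, S6, S7}
  -> S7 reached at distance 2
Shortest path length = 2

2


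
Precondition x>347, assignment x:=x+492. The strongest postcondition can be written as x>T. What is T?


Formula: sp(P, x:=E) = exists old_x. (x = E[old_x/x]) AND P[old_x/x] (old_x is the value of x before the assignment; eliminate old_x by solving x = E[old_x/x] for old_x)
Step 1: Precondition P: x>347, i.e. old_x > 347
Step 2: Assignment gives x = old_x + 492, so old_x = x - 492
Step 3: Substitute into P: x - 492 > 347
Step 4: Simplify: x > 347+492 = 839

839


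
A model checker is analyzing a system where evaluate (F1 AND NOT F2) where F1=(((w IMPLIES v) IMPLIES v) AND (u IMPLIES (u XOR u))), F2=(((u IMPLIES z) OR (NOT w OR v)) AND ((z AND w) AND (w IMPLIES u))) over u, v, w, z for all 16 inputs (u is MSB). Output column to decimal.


F1 = (((w IMPLIES v) IMPLIES v) AND (u IMPLIES (u XOR u)))
F2 = (((u IMPLIES z) OR (NOT w OR v)) AND ((z AND w) AND (w IMPLIES u)))
Counterexample to F1=>F2 is where F1=1 and F2=0.
Evaluate each row (bits = u,v,w,z, MSB first):
  row 0 [0000]: F1=0 F2=0 -> F1&~F2 -> 0
  row 1 [0001]: F1=0 F2=0 -> F1&~F2 -> 0
  row 2 [0010]: F1=1 F2=0 -> F1&~F2 -> 1
  row 3 [0011]: F1=1 F2=0 -> F1&~F2 -> 1
  row 4 [0100]: F1=1 F2=0 -> F1&~F2 -> 1
  row 5 [0101]: F1=1 F2=0 -> F1&~F2 -> 1
  row 6 [0110]: F1=1 F2=0 -> F1&~F2 -> 1
  row 7 [0111]: F1=1 F2=0 -> F1&~F2 -> 1
  row 8 [1000]: F1=0 F2=0 -> F1&~F2 -> 0
  row 9 [1001]: F1=0 F2=0 -> F1&~F2 -> 0
  row 10 [1010]: F1=0 F2=0 -> F1&~F2 -> 0
  row 11 [1011]: F1=0 F2=1 -> F1&~F2 -> 0
  row 12 [1100]: F1=0 F2=0 -> F1&~F2 -> 0
  row 13 [1101]: F1=0 F2=0 -> F1&~F2 -> 0
  row 14 [1110]: F1=0 F2=0 -> F1&~F2 -> 0
  row 15 [1111]: F1=0 F2=1 -> F1&~F2 -> 0
Full result column, 4 rows per line (u,v fixed per line; w,z runs 00..11 left to right):
  rows 0-3 [u,v=00]: 0011  = hex 3
  rows 4-7 [u,v=01]: 1111  = hex F
  rows 8-11 [u,v=10]: 0000  = hex 0
  rows 12-15 [u,v=11]: 0000  = hex 0
Counterexample vector (row 0 .. row 15) = 0011111100000000
Output column grouped in 4s = 0011 1111 0000 0000 = 0x3F00
Convert to decimal digit by digit (value = value*16 + digit):
  3 -> 3
  3*16 + 15 (F) = 63
  63*16 + 0 = 1008
  1008*16 + 0 = 16128
Decimal = 16128

16128


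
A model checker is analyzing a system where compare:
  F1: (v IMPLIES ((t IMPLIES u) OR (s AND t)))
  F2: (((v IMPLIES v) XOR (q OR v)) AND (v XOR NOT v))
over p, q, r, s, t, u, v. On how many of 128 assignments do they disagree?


F1 = (v IMPLIES ((t IMPLIES u) OR (s AND t)))
F2 = (((v IMPLIES v) XOR (q OR v)) AND (v XOR NOT v))
Evaluate both on each of 128 rows (bits = p,q,r,s,t,u,v):
  row 0 [0000000]: F1=1 F2=1 -> 0
  row 1 [0000001]: F1=1 F2=0 (differ) -> 1
  row 2 [0000010]: F1=1 F2=1 -> 0
  row 3 [0000011]: F1=1 F2=0 (differ) -> 1
  row 4 [0000100]: F1=1 F2=1 -> 0
  (every remaining row is evaluated the same way; all 128 results are listed next)
Full result column, 8 rows per line (p,q,r,s fixed per line; t,u,v runs 000..111 left to right):
  rows 0-7 [p,q,r,s=0000]: 01010001  (ones: 3)
  rows 8-15 [p,q,r,s=0001]: 01010101  (ones: 4)
  rows 16-23 [p,q,r,s=0010]: 01010001  (ones: 3)
  rows 24-31 [p,q,r,s=0011]: 01010101  (ones: 4)
  rows 32-39 [p,q,r,s=0100]: 11111011  (ones: 7)
  rows 40-47 [p,q,r,s=0101]: 11111111  (ones: 8)
  rows 48-55 [p,q,r,s=0110]: 11111011  (ones: 7)
  rows 56-63 [p,q,r,s=0111]: 11111111  (ones: 8)
  rows 64-71 [p,q,r,s=1000]: 01010001  (ones: 3)
  rows 72-79 [p,q,r,s=1001]: 01010101  (ones: 4)
  rows 80-87 [p,q,r,s=1010]: 01010001  (ones: 3)
  rows 88-95 [p,q,r,s=1011]: 01010101  (ones: 4)
  rows 96-103 [p,q,r,s=1100]: 11111011  (ones: 7)
  rows 104-111 [p,q,r,s=1101]: 11111111  (ones: 8)
  rows 112-119 [p,q,r,s=1110]: 11111011  (ones: 7)
  rows 120-127 [p,q,r,s=1111]: 11111111  (ones: 8)
Disagreements = 3+4+3+4+7+8+7+8+3+4+3+4+7+8+7+8 = 88

88


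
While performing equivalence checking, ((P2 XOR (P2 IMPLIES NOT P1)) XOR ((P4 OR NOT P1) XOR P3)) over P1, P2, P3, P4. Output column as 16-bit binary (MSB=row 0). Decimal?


Formula: ((P2 XOR (P2 IMPLIES NOT P1)) XOR ((P4 OR NOT P1) XOR P3)) over P1, P2, P3, P4 (16 rows)
Evaluate each row (bits = P1,P2,P3,P4, MSB first):
  row 0 [0000]: ((0 XOR (0 IMPLIES NOT 0)) XOR ((0 OR NOT 0) XOR 0)) -> 0
  row 1 [0001]: ((0 XOR (0 IMPLIES NOT 0)) XOR ((1 OR NOT 0) XOR 0)) -> 0
  row 2 [0010]: ((0 XOR (0 IMPLIES NOT 0)) XOR ((0 OR NOT 0) XOR 1)) -> 1
  row 3 [0011]: ((0 XOR (0 IMPLIES NOT 0)) XOR ((1 OR NOT 0) XOR 1)) -> 1
  row 4 [0100]: ((1 XOR (1 IMPLIES NOT 0)) XOR ((0 OR NOT 0) XOR 0)) -> 1
  row 5 [0101]: ((1 XOR (1 IMPLIES NOT 0)) XOR ((1 OR NOT 0) XOR 0)) -> 1
  row 6 [0110]: ((1 XOR (1 IMPLIES NOT 0)) XOR ((0 OR NOT 0) XOR 1)) -> 0
  row 7 [0111]: ((1 XOR (1 IMPLIES NOT 0)) XOR ((1 OR NOT 0) XOR 1)) -> 0
  row 8 [1000]: ((0 XOR (0 IMPLIES NOT 1)) XOR ((0 OR NOT 1) XOR 0)) -> 1
  row 9 [1001]: ((0 XOR (0 IMPLIES NOT 1)) XOR ((1 OR NOT 1) XOR 0)) -> 0
  row 10 [1010]: ((0 XOR (0 IMPLIES NOT 1)) XOR ((0 OR NOT 1) XOR 1)) -> 0
  row 11 [1011]: ((0 XOR (0 IMPLIES NOT 1)) XOR ((1 OR NOT 1) XOR 1)) -> 1
  row 12 [1100]: ((1 XOR (1 IMPLIES NOT 1)) XOR ((0 OR NOT 1) XOR 0)) -> 1
  row 13 [1101]: ((1 XOR (1 IMPLIES NOT 1)) XOR ((1 OR NOT 1) XOR 0)) -> 0
  row 14 [1110]: ((1 XOR (1 IMPLIES NOT 1)) XOR ((0 OR NOT 1) XOR 1)) -> 0
  row 15 [1111]: ((1 XOR (1 IMPLIES NOT 1)) XOR ((1 OR NOT 1) XOR 1)) -> 1
Full result column, 4 rows per line (P1,P2 fixed per line; P3,P4 runs 00..11 left to right):
  rows 0-3 [P1,P2=00]: 0011  = hex 3
  rows 4-7 [P1,P2=01]: 1100  = hex C
  rows 8-11 [P1,P2=10]: 1001  = hex 9
  rows 12-15 [P1,P2=11]: 1001  = hex 9
Output column (row 0 .. row 15) = 0011110010011001
Output column grouped in 4s = 0011 1100 1001 1001 = 0x3C99
Convert to decimal digit by digit (value = value*16 + digit):
  3 -> 3
  3*16 + 12 (C) = 60
  60*16 + 9 = 969
  969*16 + 9 = 15513
Decimal = 15513

15513


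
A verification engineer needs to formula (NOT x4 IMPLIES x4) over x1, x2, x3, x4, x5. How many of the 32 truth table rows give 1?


Formula: (NOT x4 IMPLIES x4) over 5 vars (32 rows)
Evaluate each row (x1, x2, x3, x4, x5 as bits, MSB first):
  row 0 [00000]: (NOT 0 IMPLIES 0) -> 0
  row 1 [00001]: (NOT 0 IMPLIES 0) -> 0
  row 2 [00010]: (NOT 1 IMPLIES 1) -> 1
  row 3 [00011]: (NOT 1 IMPLIES 1) -> 1
  row 4 [00100]: (NOT 0 IMPLIES 0) -> 0
  row 5 [00101]: (NOT 0 IMPLIES 0) -> 0
  row 6 [00110]: (NOT 1 IMPLIES 1) -> 1
  row 7 [00111]: (NOT 1 IMPLIES 1) -> 1
  row 8 [01000]: (NOT 0 IMPLIES 0) -> 0
  row 9 [01001]: (NOT 0 IMPLIES 0) -> 0
  row 10 [01010]: (NOT 1 IMPLIES 1) -> 1
  row 11 [01011]: (NOT 1 IMPLIES 1) -> 1
  row 12 [01100]: (NOT 0 IMPLIES 0) -> 0
  row 13 [01101]: (NOT 0 IMPLIES 0) -> 0
  row 14 [01110]: (NOT 1 IMPLIES 1) -> 1
  row 15 [01111]: (NOT 1 IMPLIES 1) -> 1
  row 16 [10000]: (NOT 0 IMPLIES 0) -> 0
  row 17 [10001]: (NOT 0 IMPLIES 0) -> 0
  row 18 [10010]: (NOT 1 IMPLIES 1) -> 1
  row 19 [10011]: (NOT 1 IMPLIES 1) -> 1
  row 20 [10100]: (NOT 0 IMPLIES 0) -> 0
  row 21 [10101]: (NOT 0 IMPLIES 0) -> 0
  row 22 [10110]: (NOT 1 IMPLIES 1) -> 1
  row 23 [10111]: (NOT 1 IMPLIES 1) -> 1
  row 24 [11000]: (NOT 0 IMPLIES 0) -> 0
  row 25 [11001]: (NOT 0 IMPLIES 0) -> 0
  row 26 [11010]: (NOT 1 IMPLIES 1) -> 1
  row 27 [11011]: (NOT 1 IMPLIES 1) -> 1
  row 28 [11100]: (NOT 0 IMPLIES 0) -> 0
  row 29 [11101]: (NOT 0 IMPLIES 0) -> 0
  row 30 [11110]: (NOT 1 IMPLIES 1) -> 1
  row 31 [11111]: (NOT 1 IMPLIES 1) -> 1
Full result column, 8 rows per line (x1,x2 fixed per line; x3,x4,x5 runs 000..111 left to right):
  rows 0-7 [x1,x2=00]: 00110011  (ones: 4)
  rows 8-15 [x1,x2=01]: 00110011  (ones: 4)
  rows 16-23 [x1,x2=10]: 00110011  (ones: 4)
  rows 24-31 [x1,x2=11]: 00110011  (ones: 4)
Count of 1-rows = 4+4+4+4 = 16

16


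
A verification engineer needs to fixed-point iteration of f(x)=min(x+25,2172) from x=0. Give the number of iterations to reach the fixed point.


Step 1: x=0, cap=2172, increment=25
Step 2: x grows by 25 each step until capped at 2172; fixed point is x=2172
Step 3: iterations = ceil(2172/25) = 87

87


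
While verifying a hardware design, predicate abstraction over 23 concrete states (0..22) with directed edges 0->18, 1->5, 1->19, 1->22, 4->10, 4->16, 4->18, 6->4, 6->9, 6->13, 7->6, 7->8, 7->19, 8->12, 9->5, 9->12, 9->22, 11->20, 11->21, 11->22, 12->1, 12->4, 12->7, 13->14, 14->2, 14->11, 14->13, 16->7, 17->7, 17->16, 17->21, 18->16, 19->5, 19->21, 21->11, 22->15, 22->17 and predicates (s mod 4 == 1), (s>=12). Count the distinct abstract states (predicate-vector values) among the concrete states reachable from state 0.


BFS from 0:
Concrete reachable: {0, 1, 2, 4, 5, 6, 7, 8, 9, 10, 11, 12, 13, 14, 15, 16, 17, 18, 19, 20, 21, 22}
Abstract via predicates (s mod 4 == 1), (s>=12):
  (0,0) <- {0, 2, 4, 6, 7, 8, 10, 11}
  (0,1) <- {12, 14, 15, 16, 18, 19, 20, 22}
  (1,0) <- {1, 5, 9}
  (1,1) <- {13, 17, 21}
Distinct abstract states = 4

4


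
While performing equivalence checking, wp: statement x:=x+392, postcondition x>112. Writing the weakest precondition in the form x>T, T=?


Formula: wp(x:=E, P) = P[E/x] (substitute E for x in postcondition)
Step 1: Postcondition: x>112
Step 2: Substitute x+392 for x: x+392>112
Step 3: Solve for x: x > 112-392 = -280

-280


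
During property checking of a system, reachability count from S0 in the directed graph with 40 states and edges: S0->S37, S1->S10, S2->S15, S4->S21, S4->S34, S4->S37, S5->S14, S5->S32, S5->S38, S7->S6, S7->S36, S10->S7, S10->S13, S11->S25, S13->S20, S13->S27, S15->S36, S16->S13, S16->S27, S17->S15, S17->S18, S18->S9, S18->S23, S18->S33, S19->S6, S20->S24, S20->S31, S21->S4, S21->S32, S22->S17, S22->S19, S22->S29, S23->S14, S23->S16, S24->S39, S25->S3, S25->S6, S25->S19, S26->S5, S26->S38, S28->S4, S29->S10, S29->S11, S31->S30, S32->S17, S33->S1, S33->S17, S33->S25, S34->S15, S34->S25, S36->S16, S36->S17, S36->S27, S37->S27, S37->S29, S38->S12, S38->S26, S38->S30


BFS from S0:
  layer 0: {S0}
  layer 1: {S37}
  layer 2: {S27, S29}
  layer 3: {S10, S11}
  layer 4: {S7, S13, S25}
  layer 5: {S3, S6, S19, S20, S36}
  layer 6: {S16, S17, S24, S31}
  layer 7: {S15, S18, S30, S39}
  layer 8: {S9, S23, S33}
  layer 9: {S1, S14}
Reachable set: {S0, S1, S3, S6, S7, S9, S10, S11, S13, S14, S15, S16, S17, S18, S19, S20, S23, S24, S25, S27, S29, S30, S31, S33, S36, S37, S39}
Count = 27

27


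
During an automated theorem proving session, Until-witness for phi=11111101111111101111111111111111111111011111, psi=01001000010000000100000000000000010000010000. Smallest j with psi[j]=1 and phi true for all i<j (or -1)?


(phi U psi) at 0: need smallest j with psi[j]=1 and phi[i]=1 for all i in [0,j).
Scan from step 0:
  step 0: phi=1, psi=0 -> continue
  step 1: psi=1 and phi held for [0,1) -> witness found
Witness step = 1

1


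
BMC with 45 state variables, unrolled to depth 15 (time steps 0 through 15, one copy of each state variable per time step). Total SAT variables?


BMC unrolls to depth k, creating one copy of each state var for steps 0..k.
Step count = 15 + 1 = 16 (steps 0 through 15)
Vars per step = 45
Total = 45 * 16 = 720

720


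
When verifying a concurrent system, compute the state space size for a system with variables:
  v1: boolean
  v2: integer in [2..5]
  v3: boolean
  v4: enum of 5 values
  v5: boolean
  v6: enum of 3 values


State space = product of domain sizes of all variables.
Domain sizes:
  v1 (boolean): 2
  v2 (integer in [2..5]): 4
  v3 (boolean): 2
  v4 (enum of 5 values): 5
  v5 (boolean): 2
  v6 (enum of 3 values): 3
Product = 2 * 4 * 2 * 5 * 2 * 3 = 480

480


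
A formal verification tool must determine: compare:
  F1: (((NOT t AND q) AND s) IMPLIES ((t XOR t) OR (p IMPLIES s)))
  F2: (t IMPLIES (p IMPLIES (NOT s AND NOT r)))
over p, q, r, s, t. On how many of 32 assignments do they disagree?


F1 = (((NOT t AND q) AND s) IMPLIES ((t XOR t) OR (p IMPLIES s)))
F2 = (t IMPLIES (p IMPLIES (NOT s AND NOT r)))
Evaluate both on each of 32 rows (bits = p,q,r,s,t):
  row 0 [00000]: F1=1 F2=1 -> 0
  row 1 [00001]: F1=1 F2=1 -> 0
  row 2 [00010]: F1=1 F2=1 -> 0
  row 3 [00011]: F1=1 F2=1 -> 0
  row 4 [00100]: F1=1 F2=1 -> 0
  row 5 [00101]: F1=1 F2=1 -> 0
  row 6 [00110]: F1=1 F2=1 -> 0
  row 7 [00111]: F1=1 F2=1 -> 0
  row 8 [01000]: F1=1 F2=1 -> 0
  row 9 [01001]: F1=1 F2=1 -> 0
  row 10 [01010]: F1=1 F2=1 -> 0
  row 11 [01011]: F1=1 F2=1 -> 0
  row 12 [01100]: F1=1 F2=1 -> 0
  row 13 [01101]: F1=1 F2=1 -> 0
  row 14 [01110]: F1=1 F2=1 -> 0
  row 15 [01111]: F1=1 F2=1 -> 0
  row 16 [10000]: F1=1 F2=1 -> 0
  row 17 [10001]: F1=1 F2=1 -> 0
  row 18 [10010]: F1=1 F2=1 -> 0
  row 19 [10011]: F1=1 F2=0 (differ) -> 1
  row 20 [10100]: F1=1 F2=1 -> 0
  row 21 [10101]: F1=1 F2=0 (differ) -> 1
  row 22 [10110]: F1=1 F2=1 -> 0
  row 23 [10111]: F1=1 F2=0 (differ) -> 1
  row 24 [11000]: F1=1 F2=1 -> 0
  row 25 [11001]: F1=1 F2=1 -> 0
  row 26 [11010]: F1=1 F2=1 -> 0
  row 27 [11011]: F1=1 F2=0 (differ) -> 1
  row 28 [11100]: F1=1 F2=1 -> 0
  row 29 [11101]: F1=1 F2=0 (differ) -> 1
  row 30 [11110]: F1=1 F2=1 -> 0
  row 31 [11111]: F1=1 F2=0 (differ) -> 1
Full result column, 8 rows per line (p,q fixed per line; r,s,t runs 000..111 left to right):
  rows 0-7 [p,q=00]: 00000000  (ones: 0)
  rows 8-15 [p,q=01]: 00000000  (ones: 0)
  rows 16-23 [p,q=10]: 00010101  (ones: 3)
  rows 24-31 [p,q=11]: 00010101  (ones: 3)
Disagreements = 0+0+3+3 = 6

6


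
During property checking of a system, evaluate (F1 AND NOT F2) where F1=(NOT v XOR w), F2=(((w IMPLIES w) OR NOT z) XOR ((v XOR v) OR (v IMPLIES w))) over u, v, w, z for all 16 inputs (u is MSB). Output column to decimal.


F1 = (NOT v XOR w)
F2 = (((w IMPLIES w) OR NOT z) XOR ((v XOR v) OR (v IMPLIES w)))
Counterexample to F1=>F2 is where F1=1 and F2=0.
Evaluate each row (bits = u,v,w,z, MSB first):
  row 0 [0000]: F1=1 F2=0 -> F1&~F2 -> 1
  row 1 [0001]: F1=1 F2=0 -> F1&~F2 -> 1
  row 2 [0010]: F1=0 F2=0 -> F1&~F2 -> 0
  row 3 [0011]: F1=0 F2=0 -> F1&~F2 -> 0
  row 4 [0100]: F1=0 F2=1 -> F1&~F2 -> 0
  row 5 [0101]: F1=0 F2=1 -> F1&~F2 -> 0
  row 6 [0110]: F1=1 F2=0 -> F1&~F2 -> 1
  row 7 [0111]: F1=1 F2=0 -> F1&~F2 -> 1
  row 8 [1000]: F1=1 F2=0 -> F1&~F2 -> 1
  row 9 [1001]: F1=1 F2=0 -> F1&~F2 -> 1
  row 10 [1010]: F1=0 F2=0 -> F1&~F2 -> 0
  row 11 [1011]: F1=0 F2=0 -> F1&~F2 -> 0
  row 12 [1100]: F1=0 F2=1 -> F1&~F2 -> 0
  row 13 [1101]: F1=0 F2=1 -> F1&~F2 -> 0
  row 14 [1110]: F1=1 F2=0 -> F1&~F2 -> 1
  row 15 [1111]: F1=1 F2=0 -> F1&~F2 -> 1
Full result column, 4 rows per line (u,v fixed per line; w,z runs 00..11 left to right):
  rows 0-3 [u,v=00]: 1100  = hex C
  rows 4-7 [u,v=01]: 0011  = hex 3
  rows 8-11 [u,v=10]: 1100  = hex C
  rows 12-15 [u,v=11]: 0011  = hex 3
Counterexample vector (row 0 .. row 15) = 1100001111000011
Output column grouped in 4s = 1100 0011 1100 0011 = 0xC3C3
Convert to decimal digit by digit (value = value*16 + digit):
  C -> 12
  12*16 + 3 = 195
  195*16 + 12 (C) = 3132
  3132*16 + 3 = 50115
Decimal = 50115

50115


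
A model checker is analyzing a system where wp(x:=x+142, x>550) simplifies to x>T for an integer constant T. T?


Formula: wp(x:=E, P) = P[E/x] (substitute E for x in postcondition)
Step 1: Postcondition: x>550
Step 2: Substitute x+142 for x: x+142>550
Step 3: Solve for x: x > 550-142 = 408

408


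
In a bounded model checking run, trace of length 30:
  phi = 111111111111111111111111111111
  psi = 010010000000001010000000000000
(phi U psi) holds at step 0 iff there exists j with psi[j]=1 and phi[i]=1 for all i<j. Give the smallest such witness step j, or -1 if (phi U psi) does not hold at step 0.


(phi U psi) at 0: need smallest j with psi[j]=1 and phi[i]=1 for all i in [0,j).
Scan from step 0:
  step 0: phi=1, psi=0 -> continue
  step 1: psi=1 and phi held for [0,1) -> witness found
Witness step = 1

1


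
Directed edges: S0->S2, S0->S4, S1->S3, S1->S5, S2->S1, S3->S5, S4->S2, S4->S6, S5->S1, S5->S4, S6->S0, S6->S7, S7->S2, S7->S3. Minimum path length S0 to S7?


BFS layer-by-layer from S0:
  dist 0: {S0}
  dist 1: {S2, S4}
  dist 2: {S1, S6}
  dist 3: {S3, S5, S7}
  -> S7 reached at distance 3
Shortest path length = 3

3


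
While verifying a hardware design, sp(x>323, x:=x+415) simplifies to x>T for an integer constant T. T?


Formula: sp(P, x:=E) = exists old_x. (x = E[old_x/x]) AND P[old_x/x] (old_x is the value of x before the assignment; eliminate old_x by solving x = E[old_x/x] for old_x)
Step 1: Precondition P: x>323, i.e. old_x > 323
Step 2: Assignment gives x = old_x + 415, so old_x = x - 415
Step 3: Substitute into P: x - 415 > 323
Step 4: Simplify: x > 323+415 = 738

738


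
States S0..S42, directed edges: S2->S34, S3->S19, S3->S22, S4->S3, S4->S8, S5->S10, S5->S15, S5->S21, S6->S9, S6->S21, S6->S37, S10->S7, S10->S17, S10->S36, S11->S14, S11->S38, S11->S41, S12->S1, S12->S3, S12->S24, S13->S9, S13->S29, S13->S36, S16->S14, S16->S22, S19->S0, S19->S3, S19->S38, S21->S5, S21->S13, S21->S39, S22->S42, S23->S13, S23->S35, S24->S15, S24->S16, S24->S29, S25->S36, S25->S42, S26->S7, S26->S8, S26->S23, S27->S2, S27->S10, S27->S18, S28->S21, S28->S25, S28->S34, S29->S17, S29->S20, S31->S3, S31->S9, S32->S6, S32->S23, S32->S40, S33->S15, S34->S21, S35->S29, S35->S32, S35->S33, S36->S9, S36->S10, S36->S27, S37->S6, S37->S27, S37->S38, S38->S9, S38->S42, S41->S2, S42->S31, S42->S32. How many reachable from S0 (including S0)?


BFS from S0:
  layer 0: {S0}
Reachable set: {S0}
Count = 1

1


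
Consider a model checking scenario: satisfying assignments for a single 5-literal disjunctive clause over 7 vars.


Step 1: Total=2^7=128
Step 2: Unsat when all 5 false: 2^2=4
Step 3: Sat=128-4=124

124


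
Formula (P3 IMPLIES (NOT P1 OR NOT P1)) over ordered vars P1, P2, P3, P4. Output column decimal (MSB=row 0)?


Formula: (P3 IMPLIES (NOT P1 OR NOT P1)) over P1, P2, P3, P4 (16 rows)
Evaluate each row (bits = P1,P2,P3,P4, MSB first):
  row 0 [0000]: (0 IMPLIES (NOT 0 OR NOT 0)) -> 1
  row 1 [0001]: (0 IMPLIES (NOT 0 OR NOT 0)) -> 1
  row 2 [0010]: (1 IMPLIES (NOT 0 OR NOT 0)) -> 1
  row 3 [0011]: (1 IMPLIES (NOT 0 OR NOT 0)) -> 1
  row 4 [0100]: (0 IMPLIES (NOT 0 OR NOT 0)) -> 1
  row 5 [0101]: (0 IMPLIES (NOT 0 OR NOT 0)) -> 1
  row 6 [0110]: (1 IMPLIES (NOT 0 OR NOT 0)) -> 1
  row 7 [0111]: (1 IMPLIES (NOT 0 OR NOT 0)) -> 1
  row 8 [1000]: (0 IMPLIES (NOT 1 OR NOT 1)) -> 1
  row 9 [1001]: (0 IMPLIES (NOT 1 OR NOT 1)) -> 1
  row 10 [1010]: (1 IMPLIES (NOT 1 OR NOT 1)) -> 0
  row 11 [1011]: (1 IMPLIES (NOT 1 OR NOT 1)) -> 0
  row 12 [1100]: (0 IMPLIES (NOT 1 OR NOT 1)) -> 1
  row 13 [1101]: (0 IMPLIES (NOT 1 OR NOT 1)) -> 1
  row 14 [1110]: (1 IMPLIES (NOT 1 OR NOT 1)) -> 0
  row 15 [1111]: (1 IMPLIES (NOT 1 OR NOT 1)) -> 0
Full result column, 4 rows per line (P1,P2 fixed per line; P3,P4 runs 00..11 left to right):
  rows 0-3 [P1,P2=00]: 1111  = hex F
  rows 4-7 [P1,P2=01]: 1111  = hex F
  rows 8-11 [P1,P2=10]: 1100  = hex C
  rows 12-15 [P1,P2=11]: 1100  = hex C
Output column (row 0 .. row 15) = 1111111111001100
Output column grouped in 4s = 1111 1111 1100 1100 = 0xFFCC
Convert to decimal digit by digit (value = value*16 + digit):
  F -> 15
  15*16 + 15 (F) = 255
  255*16 + 12 (C) = 4092
  4092*16 + 12 (C) = 65484
Decimal = 65484

65484


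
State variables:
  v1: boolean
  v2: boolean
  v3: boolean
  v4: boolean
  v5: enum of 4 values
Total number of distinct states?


State space = product of domain sizes of all variables.
Domain sizes:
  v1 (boolean): 2
  v2 (boolean): 2
  v3 (boolean): 2
  v4 (boolean): 2
  v5 (enum of 4 values): 4
Product = 2 * 2 * 2 * 2 * 4 = 64

64


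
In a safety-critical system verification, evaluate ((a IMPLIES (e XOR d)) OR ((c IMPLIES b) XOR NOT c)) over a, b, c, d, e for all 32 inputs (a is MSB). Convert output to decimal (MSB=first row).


Formula: ((a IMPLIES (e XOR d)) OR ((c IMPLIES b) XOR NOT c)) over a, b, c, d, e (32 rows)
Evaluate each row (bits = a,b,c,d,e, MSB first):
  row 0 [00000]: ((0 IMPLIES (0 XOR 0)) OR ((0 IMPLIES 0) XOR NOT 0)) -> 1
  row 1 [00001]: ((0 IMPLIES (1 XOR 0)) OR ((0 IMPLIES 0) XOR NOT 0)) -> 1
  row 2 [00010]: ((0 IMPLIES (0 XOR 1)) OR ((0 IMPLIES 0) XOR NOT 0)) -> 1
  row 3 [00011]: ((0 IMPLIES (1 XOR 1)) OR ((0 IMPLIES 0) XOR NOT 0)) -> 1
  row 4 [00100]: ((0 IMPLIES (0 XOR 0)) OR ((1 IMPLIES 0) XOR NOT 1)) -> 1
  row 5 [00101]: ((0 IMPLIES (1 XOR 0)) OR ((1 IMPLIES 0) XOR NOT 1)) -> 1
  row 6 [00110]: ((0 IMPLIES (0 XOR 1)) OR ((1 IMPLIES 0) XOR NOT 1)) -> 1
  row 7 [00111]: ((0 IMPLIES (1 XOR 1)) OR ((1 IMPLIES 0) XOR NOT 1)) -> 1
  row 8 [01000]: ((0 IMPLIES (0 XOR 0)) OR ((0 IMPLIES 1) XOR NOT 0)) -> 1
  row 9 [01001]: ((0 IMPLIES (1 XOR 0)) OR ((0 IMPLIES 1) XOR NOT 0)) -> 1
  row 10 [01010]: ((0 IMPLIES (0 XOR 1)) OR ((0 IMPLIES 1) XOR NOT 0)) -> 1
  row 11 [01011]: ((0 IMPLIES (1 XOR 1)) OR ((0 IMPLIES 1) XOR NOT 0)) -> 1
  row 12 [01100]: ((0 IMPLIES (0 XOR 0)) OR ((1 IMPLIES 1) XOR NOT 1)) -> 1
  row 13 [01101]: ((0 IMPLIES (1 XOR 0)) OR ((1 IMPLIES 1) XOR NOT 1)) -> 1
  row 14 [01110]: ((0 IMPLIES (0 XOR 1)) OR ((1 IMPLIES 1) XOR NOT 1)) -> 1
  row 15 [01111]: ((0 IMPLIES (1 XOR 1)) OR ((1 IMPLIES 1) XOR NOT 1)) -> 1
  row 16 [10000]: ((1 IMPLIES (0 XOR 0)) OR ((0 IMPLIES 0) XOR NOT 0)) -> 0
  row 17 [10001]: ((1 IMPLIES (1 XOR 0)) OR ((0 IMPLIES 0) XOR NOT 0)) -> 1
  row 18 [10010]: ((1 IMPLIES (0 XOR 1)) OR ((0 IMPLIES 0) XOR NOT 0)) -> 1
  row 19 [10011]: ((1 IMPLIES (1 XOR 1)) OR ((0 IMPLIES 0) XOR NOT 0)) -> 0
  row 20 [10100]: ((1 IMPLIES (0 XOR 0)) OR ((1 IMPLIES 0) XOR NOT 1)) -> 0
  row 21 [10101]: ((1 IMPLIES (1 XOR 0)) OR ((1 IMPLIES 0) XOR NOT 1)) -> 1
  row 22 [10110]: ((1 IMPLIES (0 XOR 1)) OR ((1 IMPLIES 0) XOR NOT 1)) -> 1
  row 23 [10111]: ((1 IMPLIES (1 XOR 1)) OR ((1 IMPLIES 0) XOR NOT 1)) -> 0
  row 24 [11000]: ((1 IMPLIES (0 XOR 0)) OR ((0 IMPLIES 1) XOR NOT 0)) -> 0
  row 25 [11001]: ((1 IMPLIES (1 XOR 0)) OR ((0 IMPLIES 1) XOR NOT 0)) -> 1
  row 26 [11010]: ((1 IMPLIES (0 XOR 1)) OR ((0 IMPLIES 1) XOR NOT 0)) -> 1
  row 27 [11011]: ((1 IMPLIES (1 XOR 1)) OR ((0 IMPLIES 1) XOR NOT 0)) -> 0
  row 28 [11100]: ((1 IMPLIES (0 XOR 0)) OR ((1 IMPLIES 1) XOR NOT 1)) -> 1
  row 29 [11101]: ((1 IMPLIES (1 XOR 0)) OR ((1 IMPLIES 1) XOR NOT 1)) -> 1
  row 30 [11110]: ((1 IMPLIES (0 XOR 1)) OR ((1 IMPLIES 1) XOR NOT 1)) -> 1
  row 31 [11111]: ((1 IMPLIES (1 XOR 1)) OR ((1 IMPLIES 1) XOR NOT 1)) -> 1
Full result column, 4 rows per line (a,b,c fixed per line; d,e runs 00..11 left to right):
  rows 0-3 [a,b,c=000]: 1111  = hex F
  rows 4-7 [a,b,c=001]: 1111  = hex F
  rows 8-11 [a,b,c=010]: 1111  = hex F
  rows 12-15 [a,b,c=011]: 1111  = hex F
  rows 16-19 [a,b,c=100]: 0110  = hex 6
  rows 20-23 [a,b,c=101]: 0110  = hex 6
  rows 24-27 [a,b,c=110]: 0110  = hex 6
  rows 28-31 [a,b,c=111]: 1111  = hex F
Output column (row 0 .. row 31) = 11111111111111110110011001101111
Output column grouped in 4s = 1111 1111 1111 1111 0110 0110 0110 1111 = 0xFFFF666F
Convert to decimal digit by digit (value = value*16 + digit):
  F -> 15
  15*16 + 15 (F) = 255
  255*16 + 15 (F) = 4095
  4095*16 + 15 (F) = 65535
  65535*16 + 6 = 1048566
  1048566*16 + 6 = 16777062
  16777062*16 + 6 = 268432998
  268432998*16 + 15 (F) = 4294927983
Decimal = 4294927983

4294927983


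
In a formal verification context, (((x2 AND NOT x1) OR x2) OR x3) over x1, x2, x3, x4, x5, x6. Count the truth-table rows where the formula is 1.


Formula: (((x2 AND NOT x1) OR x2) OR x3) over 6 vars (64 rows)
Evaluate each row (x1, x2, x3, x4, x5, x6 as bits, MSB first):
  row 0 [000000]: (((0 AND NOT 0) OR 0) OR 0) -> 0
  row 1 [000001]: (((0 AND NOT 0) OR 0) OR 0) -> 0
  row 2 [000010]: (((0 AND NOT 0) OR 0) OR 0) -> 0
  row 3 [000011]: (((0 AND NOT 0) OR 0) OR 0) -> 0
  row 4 [000100]: (((0 AND NOT 0) OR 0) OR 0) -> 0
  (every remaining row is evaluated the same way; all 64 results are listed next)
Full result column, 8 rows per line (x1,x2,x3 fixed per line; x4,x5,x6 runs 000..111 left to right):
  rows 0-7 [x1,x2,x3=000]: 00000000  (ones: 0)
  rows 8-15 [x1,x2,x3=001]: 11111111  (ones: 8)
  rows 16-23 [x1,x2,x3=010]: 11111111  (ones: 8)
  rows 24-31 [x1,x2,x3=011]: 11111111  (ones: 8)
  rows 32-39 [x1,x2,x3=100]: 00000000  (ones: 0)
  rows 40-47 [x1,x2,x3=101]: 11111111  (ones: 8)
  rows 48-55 [x1,x2,x3=110]: 11111111  (ones: 8)
  rows 56-63 [x1,x2,x3=111]: 11111111  (ones: 8)
Count of 1-rows = 0+8+8+8+0+8+8+8 = 48

48


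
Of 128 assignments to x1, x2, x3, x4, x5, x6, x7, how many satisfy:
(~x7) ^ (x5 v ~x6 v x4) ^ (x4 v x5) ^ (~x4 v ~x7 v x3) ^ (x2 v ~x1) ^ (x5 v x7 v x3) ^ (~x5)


CNF with 7 clauses over 7 vars (128 assignments).
An assignment satisfies CNF iff every clause has >=1 true literal.
Check each row (bits = x1,x2,x3,x4,x5,x6,x7; clause T/F shown):
  row 0 [0000000]: clauses=TTFTTFT -> 0
  row 1 [0000001]: clauses=FTFTTTT -> 0
  row 2 [0000010]: clauses=TFFTTFT -> 0
  row 3 [0000011]: clauses=FFFTTTT -> 0
  row 4 [0000100]: clauses=TTTTTTF -> 0
  (every remaining row is evaluated the same way; all 128 results are listed next)
Full result column, 8 rows per line (x1,x2,x3,x4 fixed per line; x5,x6,x7 runs 000..111 left to right):
  rows 0-7 [x1,x2,x3,x4=0000]: 00000000  (ones: 0)
  rows 8-15 [x1,x2,x3,x4=0001]: 00000000  (ones: 0)
  rows 16-23 [x1,x2,x3,x4=0010]: 00000000  (ones: 0)
  rows 24-31 [x1,x2,x3,x4=0011]: 10100000  (ones: 2)
  rows 32-39 [x1,x2,x3,x4=0100]: 00000000  (ones: 0)
  rows 40-47 [x1,x2,x3,x4=0101]: 00000000  (ones: 0)
  rows 48-55 [x1,x2,x3,x4=0110]: 00000000  (ones: 0)
  rows 56-63 [x1,x2,x3,x4=0111]: 10100000  (ones: 2)
  rows 64-71 [x1,x2,x3,x4=1000]: 00000000  (ones: 0)
  rows 72-79 [x1,x2,x3,x4=1001]: 00000000  (ones: 0)
  rows 80-87 [x1,x2,x3,x4=1010]: 00000000  (ones: 0)
  rows 88-95 [x1,x2,x3,x4=1011]: 00000000  (ones: 0)
  rows 96-103 [x1,x2,x3,x4=1100]: 00000000  (ones: 0)
  rows 104-111 [x1,x2,x3,x4=1101]: 00000000  (ones: 0)
  rows 112-119 [x1,x2,x3,x4=1110]: 00000000  (ones: 0)
  rows 120-127 [x1,x2,x3,x4=1111]: 10100000  (ones: 2)
Satisfying assignments = 0+0+0+2+0+0+0+2+0+0+0+0+0+0+0+2 = 6

6


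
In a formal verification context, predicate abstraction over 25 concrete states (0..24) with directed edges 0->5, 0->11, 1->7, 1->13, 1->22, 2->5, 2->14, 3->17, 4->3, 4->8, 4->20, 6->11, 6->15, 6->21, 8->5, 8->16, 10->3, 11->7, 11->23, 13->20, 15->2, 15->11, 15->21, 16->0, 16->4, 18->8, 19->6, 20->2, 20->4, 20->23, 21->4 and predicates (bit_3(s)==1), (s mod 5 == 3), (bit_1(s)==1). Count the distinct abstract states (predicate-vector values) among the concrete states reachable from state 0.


BFS from 0:
Concrete reachable: {0, 5, 7, 11, 23}
Abstract via predicates (bit_3(s)==1), (s mod 5 == 3), (bit_1(s)==1):
  (0,0,0) <- {0, 5}
  (0,0,1) <- {7}
  (0,1,1) <- {23}
  (1,0,1) <- {11}
Distinct abstract states = 4

4


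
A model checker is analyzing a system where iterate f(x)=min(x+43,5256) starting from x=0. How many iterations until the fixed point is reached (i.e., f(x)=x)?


Step 1: x=0, cap=5256, increment=43
Step 2: x grows by 43 each step until capped at 5256; fixed point is x=5256
Step 3: iterations = ceil(5256/43) = 123

123


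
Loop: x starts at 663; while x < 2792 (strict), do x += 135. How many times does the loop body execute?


Step 1: x goes from 663 toward 2792 by 135; the body runs while x<2792, so iterations = ceil((bound-start)/step)
Step 2: Distance=2129
Step 3: ceil(2129/135)=16

16


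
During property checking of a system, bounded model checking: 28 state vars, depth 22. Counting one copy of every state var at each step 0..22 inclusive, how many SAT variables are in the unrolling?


BMC unrolls to depth k, creating one copy of each state var for steps 0..k.
Step count = 22 + 1 = 23 (steps 0 through 22)
Vars per step = 28
Total = 28 * 23 = 644

644


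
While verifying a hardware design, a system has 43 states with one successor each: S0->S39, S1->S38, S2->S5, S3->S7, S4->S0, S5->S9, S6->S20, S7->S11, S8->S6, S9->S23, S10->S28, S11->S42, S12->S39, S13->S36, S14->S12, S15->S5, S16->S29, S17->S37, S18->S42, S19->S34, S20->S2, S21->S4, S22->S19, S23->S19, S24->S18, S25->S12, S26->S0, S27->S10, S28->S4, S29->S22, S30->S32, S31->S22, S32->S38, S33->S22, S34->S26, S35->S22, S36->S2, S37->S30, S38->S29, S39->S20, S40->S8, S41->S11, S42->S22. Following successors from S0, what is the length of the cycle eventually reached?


Trace from S0 until a state repeats:
  S0 -> S39 -> S20 -> S2 -> S5 -> S9 -> S23 -> S19 -> S34 -> S26 -> S0
S0 first seen at step 0, revisited at step 10.
Cycle length = 10 - 0 = 10

10


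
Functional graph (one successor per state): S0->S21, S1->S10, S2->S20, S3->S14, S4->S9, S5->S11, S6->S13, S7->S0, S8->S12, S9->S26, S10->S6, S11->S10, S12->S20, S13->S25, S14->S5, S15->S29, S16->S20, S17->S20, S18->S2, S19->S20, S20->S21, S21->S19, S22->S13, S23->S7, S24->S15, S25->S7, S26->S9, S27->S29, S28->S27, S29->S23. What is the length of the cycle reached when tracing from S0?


Trace from S0 until a state repeats:
  S0 -> S21 -> S19 -> S20 -> S21
S21 first seen at step 1, revisited at step 4.
Cycle length = 4 - 1 = 3

3


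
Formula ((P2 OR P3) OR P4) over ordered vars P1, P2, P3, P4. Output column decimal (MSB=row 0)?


Formula: ((P2 OR P3) OR P4) over P1, P2, P3, P4 (16 rows)
Evaluate each row (bits = P1,P2,P3,P4, MSB first):
  row 0 [0000]: ((0 OR 0) OR 0) -> 0
  row 1 [0001]: ((0 OR 0) OR 1) -> 1
  row 2 [0010]: ((0 OR 1) OR 0) -> 1
  row 3 [0011]: ((0 OR 1) OR 1) -> 1
  row 4 [0100]: ((1 OR 0) OR 0) -> 1
  row 5 [0101]: ((1 OR 0) OR 1) -> 1
  row 6 [0110]: ((1 OR 1) OR 0) -> 1
  row 7 [0111]: ((1 OR 1) OR 1) -> 1
  row 8 [1000]: ((0 OR 0) OR 0) -> 0
  row 9 [1001]: ((0 OR 0) OR 1) -> 1
  row 10 [1010]: ((0 OR 1) OR 0) -> 1
  row 11 [1011]: ((0 OR 1) OR 1) -> 1
  row 12 [1100]: ((1 OR 0) OR 0) -> 1
  row 13 [1101]: ((1 OR 0) OR 1) -> 1
  row 14 [1110]: ((1 OR 1) OR 0) -> 1
  row 15 [1111]: ((1 OR 1) OR 1) -> 1
Full result column, 4 rows per line (P1,P2 fixed per line; P3,P4 runs 00..11 left to right):
  rows 0-3 [P1,P2=00]: 0111  = hex 7
  rows 4-7 [P1,P2=01]: 1111  = hex F
  rows 8-11 [P1,P2=10]: 0111  = hex 7
  rows 12-15 [P1,P2=11]: 1111  = hex F
Output column (row 0 .. row 15) = 0111111101111111
Output column grouped in 4s = 0111 1111 0111 1111 = 0x7F7F
Convert to decimal digit by digit (value = value*16 + digit):
  7 -> 7
  7*16 + 15 (F) = 127
  127*16 + 7 = 2039
  2039*16 + 15 (F) = 32639
Decimal = 32639

32639


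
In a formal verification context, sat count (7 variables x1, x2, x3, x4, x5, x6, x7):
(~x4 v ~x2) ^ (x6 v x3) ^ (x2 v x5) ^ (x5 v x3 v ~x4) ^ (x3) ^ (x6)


CNF with 6 clauses over 7 vars (128 assignments).
An assignment satisfies CNF iff every clause has >=1 true literal.
Check each row (bits = x1,x2,x3,x4,x5,x6,x7; clause T/F shown):
  row 0 [0000000]: clauses=TFFTFF -> 0
  row 1 [0000001]: clauses=TFFTFF -> 0
  row 2 [0000010]: clauses=TTFTFT -> 0
  row 3 [0000011]: clauses=TTFTFT -> 0
  row 4 [0000100]: clauses=TFTTFF -> 0
  (every remaining row is evaluated the same way; all 128 results are listed next)
Full result column, 8 rows per line (x1,x2,x3,x4 fixed per line; x5,x6,x7 runs 000..111 left to right):
  rows 0-7 [x1,x2,x3,x4=0000]: 00000000  (ones: 0)
  rows 8-15 [x1,x2,x3,x4=0001]: 00000000  (ones: 0)
  rows 16-23 [x1,x2,x3,x4=0010]: 00000011  (ones: 2)
  rows 24-31 [x1,x2,x3,x4=0011]: 00000011  (ones: 2)
  rows 32-39 [x1,x2,x3,x4=0100]: 00000000  (ones: 0)
  rows 40-47 [x1,x2,x3,x4=0101]: 00000000  (ones: 0)
  rows 48-55 [x1,x2,x3,x4=0110]: 00110011  (ones: 4)
  rows 56-63 [x1,x2,x3,x4=0111]: 00000000  (ones: 0)
  rows 64-71 [x1,x2,x3,x4=1000]: 00000000  (ones: 0)
  rows 72-79 [x1,x2,x3,x4=1001]: 00000000  (ones: 0)
  rows 80-87 [x1,x2,x3,x4=1010]: 00000011  (ones: 2)
  rows 88-95 [x1,x2,x3,x4=1011]: 00000011  (ones: 2)
  rows 96-103 [x1,x2,x3,x4=1100]: 00000000  (ones: 0)
  rows 104-111 [x1,x2,x3,x4=1101]: 00000000  (ones: 0)
  rows 112-119 [x1,x2,x3,x4=1110]: 00110011  (ones: 4)
  rows 120-127 [x1,x2,x3,x4=1111]: 00000000  (ones: 0)
Satisfying assignments = 0+0+2+2+0+0+4+0+0+0+2+2+0+0+4+0 = 16

16
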